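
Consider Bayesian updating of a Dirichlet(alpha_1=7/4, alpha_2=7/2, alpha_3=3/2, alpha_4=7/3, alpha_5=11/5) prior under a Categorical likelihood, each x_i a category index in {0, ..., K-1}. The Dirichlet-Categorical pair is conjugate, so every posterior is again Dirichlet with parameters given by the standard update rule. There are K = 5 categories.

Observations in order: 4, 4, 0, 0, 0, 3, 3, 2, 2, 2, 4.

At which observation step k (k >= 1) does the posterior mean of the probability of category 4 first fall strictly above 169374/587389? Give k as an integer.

k = 2

obs 1: x=4 → posterior Dirichlet(7/4, 7/2, 3/2, 7/3, 16/5)
obs 2: x=4 → posterior Dirichlet(7/4, 7/2, 3/2, 7/3, 21/5)
obs 3: x=0 → posterior Dirichlet(11/4, 7/2, 3/2, 7/3, 21/5)
obs 4: x=0 → posterior Dirichlet(15/4, 7/2, 3/2, 7/3, 21/5)
obs 5: x=0 → posterior Dirichlet(19/4, 7/2, 3/2, 7/3, 21/5)
obs 6: x=3 → posterior Dirichlet(19/4, 7/2, 3/2, 10/3, 21/5)
obs 7: x=3 → posterior Dirichlet(19/4, 7/2, 3/2, 13/3, 21/5)
obs 8: x=2 → posterior Dirichlet(19/4, 7/2, 5/2, 13/3, 21/5)
obs 9: x=2 → posterior Dirichlet(19/4, 7/2, 7/2, 13/3, 21/5)
obs 10: x=2 → posterior Dirichlet(19/4, 7/2, 9/2, 13/3, 21/5)
obs 11: x=4 → posterior Dirichlet(19/4, 7/2, 9/2, 13/3, 26/5)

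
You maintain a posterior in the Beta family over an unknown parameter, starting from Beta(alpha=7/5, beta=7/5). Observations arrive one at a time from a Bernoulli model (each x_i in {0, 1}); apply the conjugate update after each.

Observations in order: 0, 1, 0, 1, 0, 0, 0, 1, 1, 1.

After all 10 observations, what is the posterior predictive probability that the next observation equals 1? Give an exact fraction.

1/2

obs 1: x=0 → posterior Beta(7/5, 12/5)
obs 2: x=1 → posterior Beta(12/5, 12/5)
obs 3: x=0 → posterior Beta(12/5, 17/5)
obs 4: x=1 → posterior Beta(17/5, 17/5)
obs 5: x=0 → posterior Beta(17/5, 22/5)
obs 6: x=0 → posterior Beta(17/5, 27/5)
obs 7: x=0 → posterior Beta(17/5, 32/5)
obs 8: x=1 → posterior Beta(22/5, 32/5)
obs 9: x=1 → posterior Beta(27/5, 32/5)
obs 10: x=1 → posterior Beta(32/5, 32/5)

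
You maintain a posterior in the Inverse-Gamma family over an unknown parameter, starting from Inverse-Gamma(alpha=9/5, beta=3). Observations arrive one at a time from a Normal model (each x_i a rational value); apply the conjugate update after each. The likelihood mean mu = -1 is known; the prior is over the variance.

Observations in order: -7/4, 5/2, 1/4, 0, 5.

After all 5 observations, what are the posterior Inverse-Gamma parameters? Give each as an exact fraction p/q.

obs 1: x=-7/4 → posterior Inverse-Gamma(23/10, 105/32)
obs 2: x=5/2 → posterior Inverse-Gamma(14/5, 301/32)
obs 3: x=1/4 → posterior Inverse-Gamma(33/10, 163/16)
obs 4: x=0 → posterior Inverse-Gamma(19/5, 171/16)
obs 5: x=5 → posterior Inverse-Gamma(43/10, 459/16)

alpha=43/10, beta=459/16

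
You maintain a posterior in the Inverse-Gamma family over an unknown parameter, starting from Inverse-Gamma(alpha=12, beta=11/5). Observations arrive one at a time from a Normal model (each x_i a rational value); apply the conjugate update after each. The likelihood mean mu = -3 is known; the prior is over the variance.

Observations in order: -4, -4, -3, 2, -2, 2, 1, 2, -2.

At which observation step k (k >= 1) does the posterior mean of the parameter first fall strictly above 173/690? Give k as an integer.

obs 1: x=-4 → posterior Inverse-Gamma(25/2, 27/10)
obs 2: x=-4 → posterior Inverse-Gamma(13, 16/5)
obs 3: x=-3 → posterior Inverse-Gamma(27/2, 16/5)
obs 4: x=2 → posterior Inverse-Gamma(14, 157/10)
obs 5: x=-2 → posterior Inverse-Gamma(29/2, 81/5)
obs 6: x=2 → posterior Inverse-Gamma(15, 287/10)
obs 7: x=1 → posterior Inverse-Gamma(31/2, 367/10)
obs 8: x=2 → posterior Inverse-Gamma(16, 246/5)
obs 9: x=-2 → posterior Inverse-Gamma(33/2, 497/10)

k = 2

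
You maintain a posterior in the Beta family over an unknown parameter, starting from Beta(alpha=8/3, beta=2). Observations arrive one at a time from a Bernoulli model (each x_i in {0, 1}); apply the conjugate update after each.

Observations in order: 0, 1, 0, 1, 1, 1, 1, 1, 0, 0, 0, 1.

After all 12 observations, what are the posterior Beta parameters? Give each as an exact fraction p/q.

alpha=29/3, beta=7

obs 1: x=0 → posterior Beta(8/3, 3)
obs 2: x=1 → posterior Beta(11/3, 3)
obs 3: x=0 → posterior Beta(11/3, 4)
obs 4: x=1 → posterior Beta(14/3, 4)
obs 5: x=1 → posterior Beta(17/3, 4)
obs 6: x=1 → posterior Beta(20/3, 4)
obs 7: x=1 → posterior Beta(23/3, 4)
obs 8: x=1 → posterior Beta(26/3, 4)
obs 9: x=0 → posterior Beta(26/3, 5)
obs 10: x=0 → posterior Beta(26/3, 6)
obs 11: x=0 → posterior Beta(26/3, 7)
obs 12: x=1 → posterior Beta(29/3, 7)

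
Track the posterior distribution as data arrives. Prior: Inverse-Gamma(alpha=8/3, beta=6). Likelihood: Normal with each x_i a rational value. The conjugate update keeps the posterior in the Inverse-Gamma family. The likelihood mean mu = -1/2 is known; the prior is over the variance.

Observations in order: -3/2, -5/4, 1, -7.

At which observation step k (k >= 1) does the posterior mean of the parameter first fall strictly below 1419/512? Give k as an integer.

k = 2

obs 1: x=-3/2 → posterior Inverse-Gamma(19/6, 13/2)
obs 2: x=-5/4 → posterior Inverse-Gamma(11/3, 217/32)
obs 3: x=1 → posterior Inverse-Gamma(25/6, 253/32)
obs 4: x=-7 → posterior Inverse-Gamma(14/3, 929/32)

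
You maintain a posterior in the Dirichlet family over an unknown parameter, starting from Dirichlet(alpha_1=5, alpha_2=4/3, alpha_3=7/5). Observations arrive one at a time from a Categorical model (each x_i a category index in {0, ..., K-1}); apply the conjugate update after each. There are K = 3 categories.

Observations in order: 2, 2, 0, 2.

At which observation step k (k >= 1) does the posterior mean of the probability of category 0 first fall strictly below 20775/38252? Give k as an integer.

obs 1: x=2 → posterior Dirichlet(5, 4/3, 12/5)
obs 2: x=2 → posterior Dirichlet(5, 4/3, 17/5)
obs 3: x=0 → posterior Dirichlet(6, 4/3, 17/5)
obs 4: x=2 → posterior Dirichlet(6, 4/3, 22/5)

k = 2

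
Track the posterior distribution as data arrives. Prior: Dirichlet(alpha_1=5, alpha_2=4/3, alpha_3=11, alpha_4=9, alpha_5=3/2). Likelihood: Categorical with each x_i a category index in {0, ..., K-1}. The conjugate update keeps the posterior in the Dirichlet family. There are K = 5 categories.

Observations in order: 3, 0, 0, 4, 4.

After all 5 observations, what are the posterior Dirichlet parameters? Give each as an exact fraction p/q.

alpha_1=7, alpha_2=4/3, alpha_3=11, alpha_4=10, alpha_5=7/2

obs 1: x=3 → posterior Dirichlet(5, 4/3, 11, 10, 3/2)
obs 2: x=0 → posterior Dirichlet(6, 4/3, 11, 10, 3/2)
obs 3: x=0 → posterior Dirichlet(7, 4/3, 11, 10, 3/2)
obs 4: x=4 → posterior Dirichlet(7, 4/3, 11, 10, 5/2)
obs 5: x=4 → posterior Dirichlet(7, 4/3, 11, 10, 7/2)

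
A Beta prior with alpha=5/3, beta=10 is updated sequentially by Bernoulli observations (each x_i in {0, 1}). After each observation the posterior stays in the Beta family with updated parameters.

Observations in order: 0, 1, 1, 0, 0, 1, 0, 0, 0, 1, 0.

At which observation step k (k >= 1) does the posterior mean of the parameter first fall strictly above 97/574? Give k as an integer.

obs 1: x=0 → posterior Beta(5/3, 11)
obs 2: x=1 → posterior Beta(8/3, 11)
obs 3: x=1 → posterior Beta(11/3, 11)
obs 4: x=0 → posterior Beta(11/3, 12)
obs 5: x=0 → posterior Beta(11/3, 13)
obs 6: x=1 → posterior Beta(14/3, 13)
obs 7: x=0 → posterior Beta(14/3, 14)
obs 8: x=0 → posterior Beta(14/3, 15)
obs 9: x=0 → posterior Beta(14/3, 16)
obs 10: x=1 → posterior Beta(17/3, 16)
obs 11: x=0 → posterior Beta(17/3, 17)

k = 2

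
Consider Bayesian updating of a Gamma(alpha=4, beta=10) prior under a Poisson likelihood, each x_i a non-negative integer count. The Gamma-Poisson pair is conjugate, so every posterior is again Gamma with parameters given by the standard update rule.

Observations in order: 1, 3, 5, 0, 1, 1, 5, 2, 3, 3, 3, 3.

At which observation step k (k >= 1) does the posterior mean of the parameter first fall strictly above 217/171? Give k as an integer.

obs 1: x=1 → posterior Gamma(5, 11)
obs 2: x=3 → posterior Gamma(8, 12)
obs 3: x=5 → posterior Gamma(13, 13)
obs 4: x=0 → posterior Gamma(13, 14)
obs 5: x=1 → posterior Gamma(14, 15)
obs 6: x=1 → posterior Gamma(15, 16)
obs 7: x=5 → posterior Gamma(20, 17)
obs 8: x=2 → posterior Gamma(22, 18)
obs 9: x=3 → posterior Gamma(25, 19)
obs 10: x=3 → posterior Gamma(28, 20)
obs 11: x=3 → posterior Gamma(31, 21)
obs 12: x=3 → posterior Gamma(34, 22)

k = 9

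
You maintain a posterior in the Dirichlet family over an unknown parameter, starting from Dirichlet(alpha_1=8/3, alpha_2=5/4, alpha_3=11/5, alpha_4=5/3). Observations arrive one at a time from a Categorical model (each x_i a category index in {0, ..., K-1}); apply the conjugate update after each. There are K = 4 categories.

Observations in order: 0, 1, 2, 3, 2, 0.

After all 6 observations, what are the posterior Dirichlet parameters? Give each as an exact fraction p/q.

alpha_1=14/3, alpha_2=9/4, alpha_3=21/5, alpha_4=8/3

obs 1: x=0 → posterior Dirichlet(11/3, 5/4, 11/5, 5/3)
obs 2: x=1 → posterior Dirichlet(11/3, 9/4, 11/5, 5/3)
obs 3: x=2 → posterior Dirichlet(11/3, 9/4, 16/5, 5/3)
obs 4: x=3 → posterior Dirichlet(11/3, 9/4, 16/5, 8/3)
obs 5: x=2 → posterior Dirichlet(11/3, 9/4, 21/5, 8/3)
obs 6: x=0 → posterior Dirichlet(14/3, 9/4, 21/5, 8/3)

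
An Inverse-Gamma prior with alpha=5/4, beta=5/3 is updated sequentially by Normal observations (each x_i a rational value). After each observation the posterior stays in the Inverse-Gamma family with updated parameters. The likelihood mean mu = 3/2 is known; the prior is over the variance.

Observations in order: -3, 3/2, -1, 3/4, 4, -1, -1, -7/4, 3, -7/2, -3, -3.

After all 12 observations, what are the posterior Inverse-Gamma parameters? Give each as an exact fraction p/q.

obs 1: x=-3 → posterior Inverse-Gamma(7/4, 283/24)
obs 2: x=3/2 → posterior Inverse-Gamma(9/4, 283/24)
obs 3: x=-1 → posterior Inverse-Gamma(11/4, 179/12)
obs 4: x=3/4 → posterior Inverse-Gamma(13/4, 1459/96)
obs 5: x=4 → posterior Inverse-Gamma(15/4, 1759/96)
obs 6: x=-1 → posterior Inverse-Gamma(17/4, 2059/96)
obs 7: x=-1 → posterior Inverse-Gamma(19/4, 2359/96)
obs 8: x=-7/4 → posterior Inverse-Gamma(21/4, 1433/48)
obs 9: x=3 → posterior Inverse-Gamma(23/4, 1487/48)
obs 10: x=-7/2 → posterior Inverse-Gamma(25/4, 2087/48)
obs 11: x=-3 → posterior Inverse-Gamma(27/4, 2573/48)
obs 12: x=-3 → posterior Inverse-Gamma(29/4, 3059/48)

alpha=29/4, beta=3059/48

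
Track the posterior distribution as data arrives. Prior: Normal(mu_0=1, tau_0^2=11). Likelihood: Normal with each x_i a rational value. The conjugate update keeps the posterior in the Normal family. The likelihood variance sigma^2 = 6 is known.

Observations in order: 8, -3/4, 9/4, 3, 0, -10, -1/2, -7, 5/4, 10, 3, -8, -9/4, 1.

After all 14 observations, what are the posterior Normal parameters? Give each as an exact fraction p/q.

mu_0=3/80, tau_0^2=33/80

obs 1: x=8 → posterior Normal(94/17, 66/17)
obs 2: x=-3/4 → posterior Normal(49/16, 33/14)
obs 3: x=9/4 → posterior Normal(17/6, 22/13)
obs 4: x=3 → posterior Normal(287/100, 33/25)
obs 5: x=0 → posterior Normal(287/122, 66/61)
obs 6: x=-10 → posterior Normal(67/144, 11/12)
obs 7: x=-1/2 → posterior Normal(28/83, 66/83)
obs 8: x=-7 → posterior Normal(-49/94, 33/47)
obs 9: x=5/4 → posterior Normal(-47/140, 22/35)
obs 10: x=10 → posterior Normal(299/464, 33/58)
obs 11: x=3 → posterior Normal(431/508, 66/127)
obs 12: x=-8 → posterior Normal(79/552, 11/23)
obs 13: x=-9/4 → posterior Normal(-5/149, 66/149)
obs 14: x=1 → posterior Normal(3/80, 33/80)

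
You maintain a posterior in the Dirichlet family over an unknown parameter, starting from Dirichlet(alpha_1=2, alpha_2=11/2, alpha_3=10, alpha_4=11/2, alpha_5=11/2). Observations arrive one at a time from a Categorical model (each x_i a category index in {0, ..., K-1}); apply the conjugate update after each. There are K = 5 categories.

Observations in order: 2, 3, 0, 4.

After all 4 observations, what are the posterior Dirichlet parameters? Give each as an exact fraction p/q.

obs 1: x=2 → posterior Dirichlet(2, 11/2, 11, 11/2, 11/2)
obs 2: x=3 → posterior Dirichlet(2, 11/2, 11, 13/2, 11/2)
obs 3: x=0 → posterior Dirichlet(3, 11/2, 11, 13/2, 11/2)
obs 4: x=4 → posterior Dirichlet(3, 11/2, 11, 13/2, 13/2)

alpha_1=3, alpha_2=11/2, alpha_3=11, alpha_4=13/2, alpha_5=13/2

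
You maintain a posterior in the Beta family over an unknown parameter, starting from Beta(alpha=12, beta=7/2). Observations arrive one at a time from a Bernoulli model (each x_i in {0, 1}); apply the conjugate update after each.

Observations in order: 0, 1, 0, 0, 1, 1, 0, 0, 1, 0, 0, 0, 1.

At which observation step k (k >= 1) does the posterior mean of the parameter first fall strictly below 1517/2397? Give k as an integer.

obs 1: x=0 → posterior Beta(12, 9/2)
obs 2: x=1 → posterior Beta(13, 9/2)
obs 3: x=0 → posterior Beta(13, 11/2)
obs 4: x=0 → posterior Beta(13, 13/2)
obs 5: x=1 → posterior Beta(14, 13/2)
obs 6: x=1 → posterior Beta(15, 13/2)
obs 7: x=0 → posterior Beta(15, 15/2)
obs 8: x=0 → posterior Beta(15, 17/2)
obs 9: x=1 → posterior Beta(16, 17/2)
obs 10: x=0 → posterior Beta(16, 19/2)
obs 11: x=0 → posterior Beta(16, 21/2)
obs 12: x=0 → posterior Beta(16, 23/2)
obs 13: x=1 → posterior Beta(17, 23/2)

k = 10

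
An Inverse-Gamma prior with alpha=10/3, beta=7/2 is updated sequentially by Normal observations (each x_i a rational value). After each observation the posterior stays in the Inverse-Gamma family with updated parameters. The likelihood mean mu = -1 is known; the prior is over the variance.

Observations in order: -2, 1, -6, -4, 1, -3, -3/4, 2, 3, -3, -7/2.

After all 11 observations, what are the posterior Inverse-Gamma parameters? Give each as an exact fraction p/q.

alpha=53/6, beta=1429/32

obs 1: x=-2 → posterior Inverse-Gamma(23/6, 4)
obs 2: x=1 → posterior Inverse-Gamma(13/3, 6)
obs 3: x=-6 → posterior Inverse-Gamma(29/6, 37/2)
obs 4: x=-4 → posterior Inverse-Gamma(16/3, 23)
obs 5: x=1 → posterior Inverse-Gamma(35/6, 25)
obs 6: x=-3 → posterior Inverse-Gamma(19/3, 27)
obs 7: x=-3/4 → posterior Inverse-Gamma(41/6, 865/32)
obs 8: x=2 → posterior Inverse-Gamma(22/3, 1009/32)
obs 9: x=3 → posterior Inverse-Gamma(47/6, 1265/32)
obs 10: x=-3 → posterior Inverse-Gamma(25/3, 1329/32)
obs 11: x=-7/2 → posterior Inverse-Gamma(53/6, 1429/32)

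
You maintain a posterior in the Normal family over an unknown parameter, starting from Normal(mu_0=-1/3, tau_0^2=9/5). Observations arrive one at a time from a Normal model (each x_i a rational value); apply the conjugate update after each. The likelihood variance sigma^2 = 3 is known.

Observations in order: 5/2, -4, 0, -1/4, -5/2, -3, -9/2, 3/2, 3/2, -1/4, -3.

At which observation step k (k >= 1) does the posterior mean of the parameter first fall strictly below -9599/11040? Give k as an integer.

k = 6

obs 1: x=5/2 → posterior Normal(35/48, 9/8)
obs 2: x=-4 → posterior Normal(-37/66, 9/11)
obs 3: x=0 → posterior Normal(-37/84, 9/14)
obs 4: x=-1/4 → posterior Normal(-83/204, 9/17)
obs 5: x=-5/2 → posterior Normal(-173/240, 9/20)
obs 6: x=-3 → posterior Normal(-281/276, 9/23)
obs 7: x=-9/2 → posterior Normal(-443/312, 9/26)
obs 8: x=3/2 → posterior Normal(-389/348, 9/29)
obs 9: x=3/2 → posterior Normal(-335/384, 9/32)
obs 10: x=-1/4 → posterior Normal(-86/105, 9/35)
obs 11: x=-3 → posterior Normal(-113/114, 9/38)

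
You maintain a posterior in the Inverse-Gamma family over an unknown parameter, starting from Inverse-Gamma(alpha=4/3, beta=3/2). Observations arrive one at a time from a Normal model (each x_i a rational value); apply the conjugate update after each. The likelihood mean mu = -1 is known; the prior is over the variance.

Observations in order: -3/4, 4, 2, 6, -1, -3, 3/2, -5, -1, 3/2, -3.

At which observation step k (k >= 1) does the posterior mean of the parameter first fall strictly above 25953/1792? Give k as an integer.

k = 4

obs 1: x=-3/4 → posterior Inverse-Gamma(11/6, 49/32)
obs 2: x=4 → posterior Inverse-Gamma(7/3, 449/32)
obs 3: x=2 → posterior Inverse-Gamma(17/6, 593/32)
obs 4: x=6 → posterior Inverse-Gamma(10/3, 1377/32)
obs 5: x=-1 → posterior Inverse-Gamma(23/6, 1377/32)
obs 6: x=-3 → posterior Inverse-Gamma(13/3, 1441/32)
obs 7: x=3/2 → posterior Inverse-Gamma(29/6, 1541/32)
obs 8: x=-5 → posterior Inverse-Gamma(16/3, 1797/32)
obs 9: x=-1 → posterior Inverse-Gamma(35/6, 1797/32)
obs 10: x=3/2 → posterior Inverse-Gamma(19/3, 1897/32)
obs 11: x=-3 → posterior Inverse-Gamma(41/6, 1961/32)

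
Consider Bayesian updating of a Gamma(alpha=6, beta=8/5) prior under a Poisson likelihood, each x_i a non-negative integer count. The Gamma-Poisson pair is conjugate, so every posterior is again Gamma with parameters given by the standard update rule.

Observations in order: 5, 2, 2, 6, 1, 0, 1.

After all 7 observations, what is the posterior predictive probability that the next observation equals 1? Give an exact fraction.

4270436994119921238098485669754456813305/22376373215145016417253120871498164207616

obs 1: x=5 → posterior Gamma(11, 13/5)
obs 2: x=2 → posterior Gamma(13, 18/5)
obs 3: x=2 → posterior Gamma(15, 23/5)
obs 4: x=6 → posterior Gamma(21, 28/5)
obs 5: x=1 → posterior Gamma(22, 33/5)
obs 6: x=0 → posterior Gamma(22, 38/5)
obs 7: x=1 → posterior Gamma(23, 43/5)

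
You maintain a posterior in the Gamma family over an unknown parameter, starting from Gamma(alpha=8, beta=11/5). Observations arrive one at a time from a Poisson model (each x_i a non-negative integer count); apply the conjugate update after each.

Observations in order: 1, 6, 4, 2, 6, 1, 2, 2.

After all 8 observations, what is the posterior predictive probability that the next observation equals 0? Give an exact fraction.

4387787990507505011654239248920742329139891155371241601/87501775260248338795649138639242377629452267851964481536

obs 1: x=1 → posterior Gamma(9, 16/5)
obs 2: x=6 → posterior Gamma(15, 21/5)
obs 3: x=4 → posterior Gamma(19, 26/5)
obs 4: x=2 → posterior Gamma(21, 31/5)
obs 5: x=6 → posterior Gamma(27, 36/5)
obs 6: x=1 → posterior Gamma(28, 41/5)
obs 7: x=2 → posterior Gamma(30, 46/5)
obs 8: x=2 → posterior Gamma(32, 51/5)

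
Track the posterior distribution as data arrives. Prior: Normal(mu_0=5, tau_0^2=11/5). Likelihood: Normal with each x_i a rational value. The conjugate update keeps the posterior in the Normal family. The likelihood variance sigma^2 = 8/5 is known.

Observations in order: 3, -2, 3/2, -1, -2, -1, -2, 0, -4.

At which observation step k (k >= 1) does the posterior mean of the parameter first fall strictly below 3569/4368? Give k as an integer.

k = 5

obs 1: x=3 → posterior Normal(73/19, 88/95)
obs 2: x=-2 → posterior Normal(17/10, 44/75)
obs 3: x=3/2 → posterior Normal(135/82, 88/205)
obs 4: x=-1 → posterior Normal(113/104, 22/65)
obs 5: x=-2 → posterior Normal(23/42, 88/315)
obs 6: x=-1 → posterior Normal(47/148, 44/185)
obs 7: x=-2 → posterior Normal(3/170, 88/425)
obs 8: x=0 → posterior Normal(1/64, 11/60)
obs 9: x=-4 → posterior Normal(-85/214, 88/535)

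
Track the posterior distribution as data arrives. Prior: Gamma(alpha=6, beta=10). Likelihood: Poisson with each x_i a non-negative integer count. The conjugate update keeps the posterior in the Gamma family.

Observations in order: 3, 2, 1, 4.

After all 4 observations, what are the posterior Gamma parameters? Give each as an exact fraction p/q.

obs 1: x=3 → posterior Gamma(9, 11)
obs 2: x=2 → posterior Gamma(11, 12)
obs 3: x=1 → posterior Gamma(12, 13)
obs 4: x=4 → posterior Gamma(16, 14)

alpha=16, beta=14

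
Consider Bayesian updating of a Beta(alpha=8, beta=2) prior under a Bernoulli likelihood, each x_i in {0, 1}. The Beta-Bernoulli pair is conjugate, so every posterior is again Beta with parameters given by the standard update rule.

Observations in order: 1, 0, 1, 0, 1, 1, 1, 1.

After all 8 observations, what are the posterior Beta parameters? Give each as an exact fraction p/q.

obs 1: x=1 → posterior Beta(9, 2)
obs 2: x=0 → posterior Beta(9, 3)
obs 3: x=1 → posterior Beta(10, 3)
obs 4: x=0 → posterior Beta(10, 4)
obs 5: x=1 → posterior Beta(11, 4)
obs 6: x=1 → posterior Beta(12, 4)
obs 7: x=1 → posterior Beta(13, 4)
obs 8: x=1 → posterior Beta(14, 4)

alpha=14, beta=4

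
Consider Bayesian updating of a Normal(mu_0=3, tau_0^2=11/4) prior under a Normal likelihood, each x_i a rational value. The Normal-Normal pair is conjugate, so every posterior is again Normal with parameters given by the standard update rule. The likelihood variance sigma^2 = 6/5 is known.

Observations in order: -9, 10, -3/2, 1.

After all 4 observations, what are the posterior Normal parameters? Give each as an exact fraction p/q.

obs 1: x=-9 → posterior Normal(-423/79, 66/79)
obs 2: x=10 → posterior Normal(127/134, 33/67)
obs 3: x=-3/2 → posterior Normal(89/378, 22/63)
obs 4: x=1 → posterior Normal(199/488, 33/122)

mu_0=199/488, tau_0^2=33/122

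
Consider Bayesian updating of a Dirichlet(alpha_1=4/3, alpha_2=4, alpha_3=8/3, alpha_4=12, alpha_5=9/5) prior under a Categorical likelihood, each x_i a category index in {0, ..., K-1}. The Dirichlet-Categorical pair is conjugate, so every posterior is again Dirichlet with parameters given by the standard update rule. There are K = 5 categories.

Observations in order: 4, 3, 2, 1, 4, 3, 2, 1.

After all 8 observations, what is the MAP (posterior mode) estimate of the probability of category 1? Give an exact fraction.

obs 1: x=4 → posterior Dirichlet(4/3, 4, 8/3, 12, 14/5)
obs 2: x=3 → posterior Dirichlet(4/3, 4, 8/3, 13, 14/5)
obs 3: x=2 → posterior Dirichlet(4/3, 4, 11/3, 13, 14/5)
obs 4: x=1 → posterior Dirichlet(4/3, 5, 11/3, 13, 14/5)
obs 5: x=4 → posterior Dirichlet(4/3, 5, 11/3, 13, 19/5)
obs 6: x=3 → posterior Dirichlet(4/3, 5, 11/3, 14, 19/5)
obs 7: x=2 → posterior Dirichlet(4/3, 5, 14/3, 14, 19/5)
obs 8: x=1 → posterior Dirichlet(4/3, 6, 14/3, 14, 19/5)

25/124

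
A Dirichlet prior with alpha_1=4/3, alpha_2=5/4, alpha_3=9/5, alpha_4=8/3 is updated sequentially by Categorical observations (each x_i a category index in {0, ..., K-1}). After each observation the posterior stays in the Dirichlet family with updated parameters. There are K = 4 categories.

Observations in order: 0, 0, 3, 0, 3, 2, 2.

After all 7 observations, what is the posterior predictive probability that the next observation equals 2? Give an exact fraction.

obs 1: x=0 → posterior Dirichlet(7/3, 5/4, 9/5, 8/3)
obs 2: x=0 → posterior Dirichlet(10/3, 5/4, 9/5, 8/3)
obs 3: x=3 → posterior Dirichlet(10/3, 5/4, 9/5, 11/3)
obs 4: x=0 → posterior Dirichlet(13/3, 5/4, 9/5, 11/3)
obs 5: x=3 → posterior Dirichlet(13/3, 5/4, 9/5, 14/3)
obs 6: x=2 → posterior Dirichlet(13/3, 5/4, 14/5, 14/3)
obs 7: x=2 → posterior Dirichlet(13/3, 5/4, 19/5, 14/3)

76/281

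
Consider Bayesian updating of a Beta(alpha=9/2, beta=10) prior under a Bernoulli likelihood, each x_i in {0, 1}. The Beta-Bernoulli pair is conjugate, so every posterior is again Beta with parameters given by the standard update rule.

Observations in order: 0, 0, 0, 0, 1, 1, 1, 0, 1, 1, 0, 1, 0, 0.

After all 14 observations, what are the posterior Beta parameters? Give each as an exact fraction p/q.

obs 1: x=0 → posterior Beta(9/2, 11)
obs 2: x=0 → posterior Beta(9/2, 12)
obs 3: x=0 → posterior Beta(9/2, 13)
obs 4: x=0 → posterior Beta(9/2, 14)
obs 5: x=1 → posterior Beta(11/2, 14)
obs 6: x=1 → posterior Beta(13/2, 14)
obs 7: x=1 → posterior Beta(15/2, 14)
obs 8: x=0 → posterior Beta(15/2, 15)
obs 9: x=1 → posterior Beta(17/2, 15)
obs 10: x=1 → posterior Beta(19/2, 15)
obs 11: x=0 → posterior Beta(19/2, 16)
obs 12: x=1 → posterior Beta(21/2, 16)
obs 13: x=0 → posterior Beta(21/2, 17)
obs 14: x=0 → posterior Beta(21/2, 18)

alpha=21/2, beta=18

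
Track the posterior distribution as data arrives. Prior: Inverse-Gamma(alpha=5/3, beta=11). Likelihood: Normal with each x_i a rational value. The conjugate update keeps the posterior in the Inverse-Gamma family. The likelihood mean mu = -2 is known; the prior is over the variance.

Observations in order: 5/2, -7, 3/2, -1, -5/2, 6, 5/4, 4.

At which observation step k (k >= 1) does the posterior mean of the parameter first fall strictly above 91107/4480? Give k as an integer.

k = 8

obs 1: x=5/2 → posterior Inverse-Gamma(13/6, 169/8)
obs 2: x=-7 → posterior Inverse-Gamma(8/3, 269/8)
obs 3: x=3/2 → posterior Inverse-Gamma(19/6, 159/4)
obs 4: x=-1 → posterior Inverse-Gamma(11/3, 161/4)
obs 5: x=-5/2 → posterior Inverse-Gamma(25/6, 323/8)
obs 6: x=6 → posterior Inverse-Gamma(14/3, 579/8)
obs 7: x=5/4 → posterior Inverse-Gamma(31/6, 2485/32)
obs 8: x=4 → posterior Inverse-Gamma(17/3, 3061/32)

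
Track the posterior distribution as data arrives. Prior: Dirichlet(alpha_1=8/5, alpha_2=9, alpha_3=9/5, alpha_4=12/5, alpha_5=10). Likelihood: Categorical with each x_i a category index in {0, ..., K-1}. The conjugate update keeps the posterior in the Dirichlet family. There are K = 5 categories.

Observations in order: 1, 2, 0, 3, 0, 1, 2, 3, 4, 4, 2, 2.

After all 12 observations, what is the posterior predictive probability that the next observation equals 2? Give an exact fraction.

29/184

obs 1: x=1 → posterior Dirichlet(8/5, 10, 9/5, 12/5, 10)
obs 2: x=2 → posterior Dirichlet(8/5, 10, 14/5, 12/5, 10)
obs 3: x=0 → posterior Dirichlet(13/5, 10, 14/5, 12/5, 10)
obs 4: x=3 → posterior Dirichlet(13/5, 10, 14/5, 17/5, 10)
obs 5: x=0 → posterior Dirichlet(18/5, 10, 14/5, 17/5, 10)
obs 6: x=1 → posterior Dirichlet(18/5, 11, 14/5, 17/5, 10)
obs 7: x=2 → posterior Dirichlet(18/5, 11, 19/5, 17/5, 10)
obs 8: x=3 → posterior Dirichlet(18/5, 11, 19/5, 22/5, 10)
obs 9: x=4 → posterior Dirichlet(18/5, 11, 19/5, 22/5, 11)
obs 10: x=4 → posterior Dirichlet(18/5, 11, 19/5, 22/5, 12)
obs 11: x=2 → posterior Dirichlet(18/5, 11, 24/5, 22/5, 12)
obs 12: x=2 → posterior Dirichlet(18/5, 11, 29/5, 22/5, 12)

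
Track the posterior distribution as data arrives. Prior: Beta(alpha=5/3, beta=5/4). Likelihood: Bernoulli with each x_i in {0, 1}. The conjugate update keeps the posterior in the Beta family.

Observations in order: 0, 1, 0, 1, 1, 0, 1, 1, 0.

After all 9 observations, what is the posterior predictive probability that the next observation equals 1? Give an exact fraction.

80/143

obs 1: x=0 → posterior Beta(5/3, 9/4)
obs 2: x=1 → posterior Beta(8/3, 9/4)
obs 3: x=0 → posterior Beta(8/3, 13/4)
obs 4: x=1 → posterior Beta(11/3, 13/4)
obs 5: x=1 → posterior Beta(14/3, 13/4)
obs 6: x=0 → posterior Beta(14/3, 17/4)
obs 7: x=1 → posterior Beta(17/3, 17/4)
obs 8: x=1 → posterior Beta(20/3, 17/4)
obs 9: x=0 → posterior Beta(20/3, 21/4)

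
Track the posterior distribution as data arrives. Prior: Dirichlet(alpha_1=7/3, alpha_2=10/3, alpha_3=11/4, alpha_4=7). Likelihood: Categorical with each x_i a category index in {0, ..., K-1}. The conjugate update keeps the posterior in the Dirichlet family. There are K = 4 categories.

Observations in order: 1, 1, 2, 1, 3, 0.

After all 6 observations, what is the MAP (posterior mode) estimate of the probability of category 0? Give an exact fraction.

obs 1: x=1 → posterior Dirichlet(7/3, 13/3, 11/4, 7)
obs 2: x=1 → posterior Dirichlet(7/3, 16/3, 11/4, 7)
obs 3: x=2 → posterior Dirichlet(7/3, 16/3, 15/4, 7)
obs 4: x=1 → posterior Dirichlet(7/3, 19/3, 15/4, 7)
obs 5: x=3 → posterior Dirichlet(7/3, 19/3, 15/4, 8)
obs 6: x=0 → posterior Dirichlet(10/3, 19/3, 15/4, 8)

28/209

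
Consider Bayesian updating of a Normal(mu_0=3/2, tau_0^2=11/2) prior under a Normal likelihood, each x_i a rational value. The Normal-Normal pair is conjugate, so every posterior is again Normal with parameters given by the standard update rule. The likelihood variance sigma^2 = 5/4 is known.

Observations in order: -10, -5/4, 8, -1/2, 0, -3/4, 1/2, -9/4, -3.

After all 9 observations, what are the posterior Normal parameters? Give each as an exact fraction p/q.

obs 1: x=-10 → posterior Normal(-425/54, 55/54)
obs 2: x=-5/4 → posterior Normal(-240/49, 55/98)
obs 3: x=8 → posterior Normal(-64/71, 55/142)
obs 4: x=-1/2 → posterior Normal(-25/31, 55/186)
obs 5: x=0 → posterior Normal(-15/23, 11/46)
obs 6: x=-3/4 → posterior Normal(-183/274, 55/274)
obs 7: x=1/2 → posterior Normal(-161/318, 55/318)
obs 8: x=-9/4 → posterior Normal(-130/181, 55/362)
obs 9: x=-3 → posterior Normal(-28/29, 55/406)

mu_0=-28/29, tau_0^2=55/406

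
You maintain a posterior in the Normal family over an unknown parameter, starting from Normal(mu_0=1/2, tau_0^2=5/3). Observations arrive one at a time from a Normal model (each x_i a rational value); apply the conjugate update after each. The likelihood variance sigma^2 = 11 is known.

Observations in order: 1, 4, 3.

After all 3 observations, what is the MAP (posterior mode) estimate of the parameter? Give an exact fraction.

obs 1: x=1 → posterior Normal(43/76, 55/38)
obs 2: x=4 → posterior Normal(83/86, 55/43)
obs 3: x=3 → posterior Normal(113/96, 55/48)

113/96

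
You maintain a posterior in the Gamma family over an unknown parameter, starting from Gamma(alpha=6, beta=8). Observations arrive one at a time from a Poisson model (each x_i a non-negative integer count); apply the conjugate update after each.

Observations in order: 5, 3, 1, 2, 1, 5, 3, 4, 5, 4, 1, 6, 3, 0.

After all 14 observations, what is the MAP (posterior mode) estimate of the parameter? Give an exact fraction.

obs 1: x=5 → posterior Gamma(11, 9)
obs 2: x=3 → posterior Gamma(14, 10)
obs 3: x=1 → posterior Gamma(15, 11)
obs 4: x=2 → posterior Gamma(17, 12)
obs 5: x=1 → posterior Gamma(18, 13)
obs 6: x=5 → posterior Gamma(23, 14)
obs 7: x=3 → posterior Gamma(26, 15)
obs 8: x=4 → posterior Gamma(30, 16)
obs 9: x=5 → posterior Gamma(35, 17)
obs 10: x=4 → posterior Gamma(39, 18)
obs 11: x=1 → posterior Gamma(40, 19)
obs 12: x=6 → posterior Gamma(46, 20)
obs 13: x=3 → posterior Gamma(49, 21)
obs 14: x=0 → posterior Gamma(49, 22)

24/11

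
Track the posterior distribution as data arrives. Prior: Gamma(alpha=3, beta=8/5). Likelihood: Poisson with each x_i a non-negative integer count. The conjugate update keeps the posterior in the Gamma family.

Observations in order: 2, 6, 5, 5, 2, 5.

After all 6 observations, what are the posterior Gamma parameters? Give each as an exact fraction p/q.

alpha=28, beta=38/5

obs 1: x=2 → posterior Gamma(5, 13/5)
obs 2: x=6 → posterior Gamma(11, 18/5)
obs 3: x=5 → posterior Gamma(16, 23/5)
obs 4: x=5 → posterior Gamma(21, 28/5)
obs 5: x=2 → posterior Gamma(23, 33/5)
obs 6: x=5 → posterior Gamma(28, 38/5)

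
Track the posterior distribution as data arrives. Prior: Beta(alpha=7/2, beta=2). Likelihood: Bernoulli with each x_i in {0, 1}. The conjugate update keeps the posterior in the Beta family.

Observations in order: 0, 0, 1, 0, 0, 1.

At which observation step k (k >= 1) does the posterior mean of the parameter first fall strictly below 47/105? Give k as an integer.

k = 5

obs 1: x=0 → posterior Beta(7/2, 3)
obs 2: x=0 → posterior Beta(7/2, 4)
obs 3: x=1 → posterior Beta(9/2, 4)
obs 4: x=0 → posterior Beta(9/2, 5)
obs 5: x=0 → posterior Beta(9/2, 6)
obs 6: x=1 → posterior Beta(11/2, 6)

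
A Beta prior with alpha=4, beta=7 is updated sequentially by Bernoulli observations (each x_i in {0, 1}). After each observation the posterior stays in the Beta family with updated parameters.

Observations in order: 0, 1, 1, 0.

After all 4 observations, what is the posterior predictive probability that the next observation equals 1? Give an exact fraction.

obs 1: x=0 → posterior Beta(4, 8)
obs 2: x=1 → posterior Beta(5, 8)
obs 3: x=1 → posterior Beta(6, 8)
obs 4: x=0 → posterior Beta(6, 9)

2/5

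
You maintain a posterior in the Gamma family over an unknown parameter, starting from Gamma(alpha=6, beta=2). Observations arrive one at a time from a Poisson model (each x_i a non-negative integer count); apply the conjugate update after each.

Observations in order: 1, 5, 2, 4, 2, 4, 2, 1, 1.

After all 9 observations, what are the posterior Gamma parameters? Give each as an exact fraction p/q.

obs 1: x=1 → posterior Gamma(7, 3)
obs 2: x=5 → posterior Gamma(12, 4)
obs 3: x=2 → posterior Gamma(14, 5)
obs 4: x=4 → posterior Gamma(18, 6)
obs 5: x=2 → posterior Gamma(20, 7)
obs 6: x=4 → posterior Gamma(24, 8)
obs 7: x=2 → posterior Gamma(26, 9)
obs 8: x=1 → posterior Gamma(27, 10)
obs 9: x=1 → posterior Gamma(28, 11)

alpha=28, beta=11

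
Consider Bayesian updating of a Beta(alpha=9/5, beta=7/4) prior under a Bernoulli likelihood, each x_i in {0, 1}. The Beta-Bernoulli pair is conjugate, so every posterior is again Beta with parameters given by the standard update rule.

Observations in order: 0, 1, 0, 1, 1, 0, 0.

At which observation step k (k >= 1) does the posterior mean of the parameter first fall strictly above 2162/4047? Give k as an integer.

obs 1: x=0 → posterior Beta(9/5, 11/4)
obs 2: x=1 → posterior Beta(14/5, 11/4)
obs 3: x=0 → posterior Beta(14/5, 15/4)
obs 4: x=1 → posterior Beta(19/5, 15/4)
obs 5: x=1 → posterior Beta(24/5, 15/4)
obs 6: x=0 → posterior Beta(24/5, 19/4)
obs 7: x=0 → posterior Beta(24/5, 23/4)

k = 5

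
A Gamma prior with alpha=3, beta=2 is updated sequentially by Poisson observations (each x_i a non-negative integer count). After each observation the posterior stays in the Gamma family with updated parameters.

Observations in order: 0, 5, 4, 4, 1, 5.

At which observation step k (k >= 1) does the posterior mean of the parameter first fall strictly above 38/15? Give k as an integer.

k = 4

obs 1: x=0 → posterior Gamma(3, 3)
obs 2: x=5 → posterior Gamma(8, 4)
obs 3: x=4 → posterior Gamma(12, 5)
obs 4: x=4 → posterior Gamma(16, 6)
obs 5: x=1 → posterior Gamma(17, 7)
obs 6: x=5 → posterior Gamma(22, 8)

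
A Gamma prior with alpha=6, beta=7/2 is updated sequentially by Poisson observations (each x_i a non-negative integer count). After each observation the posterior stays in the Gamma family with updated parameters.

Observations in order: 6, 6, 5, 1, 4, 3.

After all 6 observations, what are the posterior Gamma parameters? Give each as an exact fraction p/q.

obs 1: x=6 → posterior Gamma(12, 9/2)
obs 2: x=6 → posterior Gamma(18, 11/2)
obs 3: x=5 → posterior Gamma(23, 13/2)
obs 4: x=1 → posterior Gamma(24, 15/2)
obs 5: x=4 → posterior Gamma(28, 17/2)
obs 6: x=3 → posterior Gamma(31, 19/2)

alpha=31, beta=19/2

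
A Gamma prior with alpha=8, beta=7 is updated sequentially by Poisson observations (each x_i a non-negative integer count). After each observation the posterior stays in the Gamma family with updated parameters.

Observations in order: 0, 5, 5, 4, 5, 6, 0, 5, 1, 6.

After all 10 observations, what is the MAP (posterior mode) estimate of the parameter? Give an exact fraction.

44/17

obs 1: x=0 → posterior Gamma(8, 8)
obs 2: x=5 → posterior Gamma(13, 9)
obs 3: x=5 → posterior Gamma(18, 10)
obs 4: x=4 → posterior Gamma(22, 11)
obs 5: x=5 → posterior Gamma(27, 12)
obs 6: x=6 → posterior Gamma(33, 13)
obs 7: x=0 → posterior Gamma(33, 14)
obs 8: x=5 → posterior Gamma(38, 15)
obs 9: x=1 → posterior Gamma(39, 16)
obs 10: x=6 → posterior Gamma(45, 17)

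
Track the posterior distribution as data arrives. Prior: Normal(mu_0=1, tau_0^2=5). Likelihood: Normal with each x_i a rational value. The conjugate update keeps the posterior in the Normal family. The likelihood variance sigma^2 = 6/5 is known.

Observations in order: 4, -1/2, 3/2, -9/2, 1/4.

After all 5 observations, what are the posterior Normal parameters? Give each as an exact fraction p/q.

obs 1: x=4 → posterior Normal(106/31, 30/31)
obs 2: x=-1/2 → posterior Normal(187/112, 15/28)
obs 3: x=3/2 → posterior Normal(131/81, 10/27)
obs 4: x=-9/2 → posterior Normal(37/212, 15/53)
obs 5: x=1/4 → posterior Normal(99/524, 30/131)

mu_0=99/524, tau_0^2=30/131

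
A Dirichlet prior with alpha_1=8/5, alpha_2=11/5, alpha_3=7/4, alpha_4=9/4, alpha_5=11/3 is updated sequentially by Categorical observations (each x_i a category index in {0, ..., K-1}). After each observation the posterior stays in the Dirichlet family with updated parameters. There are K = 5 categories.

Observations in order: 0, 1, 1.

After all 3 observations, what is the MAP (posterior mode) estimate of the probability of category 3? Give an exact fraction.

obs 1: x=0 → posterior Dirichlet(13/5, 11/5, 7/4, 9/4, 11/3)
obs 2: x=1 → posterior Dirichlet(13/5, 16/5, 7/4, 9/4, 11/3)
obs 3: x=1 → posterior Dirichlet(13/5, 21/5, 7/4, 9/4, 11/3)

75/568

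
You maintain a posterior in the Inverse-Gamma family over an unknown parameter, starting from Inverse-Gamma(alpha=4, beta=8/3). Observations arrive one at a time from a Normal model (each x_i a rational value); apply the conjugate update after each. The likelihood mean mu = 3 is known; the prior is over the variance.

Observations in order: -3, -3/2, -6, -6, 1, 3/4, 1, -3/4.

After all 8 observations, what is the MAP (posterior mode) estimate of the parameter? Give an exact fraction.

6017/432

obs 1: x=-3 → posterior Inverse-Gamma(9/2, 62/3)
obs 2: x=-3/2 → posterior Inverse-Gamma(5, 739/24)
obs 3: x=-6 → posterior Inverse-Gamma(11/2, 1711/24)
obs 4: x=-6 → posterior Inverse-Gamma(6, 2683/24)
obs 5: x=1 → posterior Inverse-Gamma(13/2, 2731/24)
obs 6: x=3/4 → posterior Inverse-Gamma(7, 11167/96)
obs 7: x=1 → posterior Inverse-Gamma(15/2, 11359/96)
obs 8: x=-3/4 → posterior Inverse-Gamma(8, 6017/48)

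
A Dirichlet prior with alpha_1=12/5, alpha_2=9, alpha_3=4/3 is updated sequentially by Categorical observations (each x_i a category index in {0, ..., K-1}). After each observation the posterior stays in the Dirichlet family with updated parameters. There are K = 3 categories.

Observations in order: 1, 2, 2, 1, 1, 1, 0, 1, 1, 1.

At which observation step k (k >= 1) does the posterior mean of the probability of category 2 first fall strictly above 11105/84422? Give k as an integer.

k = 2

obs 1: x=1 → posterior Dirichlet(12/5, 10, 4/3)
obs 2: x=2 → posterior Dirichlet(12/5, 10, 7/3)
obs 3: x=2 → posterior Dirichlet(12/5, 10, 10/3)
obs 4: x=1 → posterior Dirichlet(12/5, 11, 10/3)
obs 5: x=1 → posterior Dirichlet(12/5, 12, 10/3)
obs 6: x=1 → posterior Dirichlet(12/5, 13, 10/3)
obs 7: x=0 → posterior Dirichlet(17/5, 13, 10/3)
obs 8: x=1 → posterior Dirichlet(17/5, 14, 10/3)
obs 9: x=1 → posterior Dirichlet(17/5, 15, 10/3)
obs 10: x=1 → posterior Dirichlet(17/5, 16, 10/3)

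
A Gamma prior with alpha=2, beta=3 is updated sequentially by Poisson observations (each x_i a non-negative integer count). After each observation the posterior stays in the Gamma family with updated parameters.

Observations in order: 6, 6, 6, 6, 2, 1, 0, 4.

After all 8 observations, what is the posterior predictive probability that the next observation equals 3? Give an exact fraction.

obs 1: x=6 → posterior Gamma(8, 4)
obs 2: x=6 → posterior Gamma(14, 5)
obs 3: x=6 → posterior Gamma(20, 6)
obs 4: x=6 → posterior Gamma(26, 7)
obs 5: x=2 → posterior Gamma(28, 8)
obs 6: x=1 → posterior Gamma(29, 9)
obs 7: x=0 → posterior Gamma(29, 10)
obs 8: x=4 → posterior Gamma(33, 11)

152008635678165704282856570226843262395/708801874985091845381344307009569161216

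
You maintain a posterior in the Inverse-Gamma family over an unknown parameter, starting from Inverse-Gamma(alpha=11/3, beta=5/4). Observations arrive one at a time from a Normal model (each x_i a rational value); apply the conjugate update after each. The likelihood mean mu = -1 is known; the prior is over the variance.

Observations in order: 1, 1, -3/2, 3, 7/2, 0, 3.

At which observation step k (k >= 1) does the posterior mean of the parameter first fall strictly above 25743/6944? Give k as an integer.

obs 1: x=1 → posterior Inverse-Gamma(25/6, 13/4)
obs 2: x=1 → posterior Inverse-Gamma(14/3, 21/4)
obs 3: x=-3/2 → posterior Inverse-Gamma(31/6, 43/8)
obs 4: x=3 → posterior Inverse-Gamma(17/3, 107/8)
obs 5: x=7/2 → posterior Inverse-Gamma(37/6, 47/2)
obs 6: x=0 → posterior Inverse-Gamma(20/3, 24)
obs 7: x=3 → posterior Inverse-Gamma(43/6, 32)

k = 5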